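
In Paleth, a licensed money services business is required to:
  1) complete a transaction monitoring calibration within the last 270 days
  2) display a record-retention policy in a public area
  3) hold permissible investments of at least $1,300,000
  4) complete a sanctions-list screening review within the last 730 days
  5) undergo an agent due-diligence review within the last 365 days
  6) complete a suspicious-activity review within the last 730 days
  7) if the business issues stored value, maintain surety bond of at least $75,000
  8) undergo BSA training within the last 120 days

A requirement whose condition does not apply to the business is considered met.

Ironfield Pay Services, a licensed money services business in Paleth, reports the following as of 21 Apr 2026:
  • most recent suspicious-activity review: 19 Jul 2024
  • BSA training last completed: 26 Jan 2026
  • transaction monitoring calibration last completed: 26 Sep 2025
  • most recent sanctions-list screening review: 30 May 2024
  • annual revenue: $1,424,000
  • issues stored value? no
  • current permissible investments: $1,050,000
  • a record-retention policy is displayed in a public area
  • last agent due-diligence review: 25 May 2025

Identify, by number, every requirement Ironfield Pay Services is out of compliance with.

3

1. transaction monitoring calibration 207 days ago vs limit 270 → met
2. record-retention policy present → met
3. permissible investments $1,050,000 < $1,300,000 → not met
4. sanctions-list screening review 691 days ago vs limit 730 → met
5. agent due-diligence review 331 days ago vs limit 365 → met
6. suspicious-activity review 641 days ago vs limit 730 → met
7. condition 'issues stored value' does not hold → requirement n/a → met
8. BSA training 85 days ago vs limit 120 → met
Not met: 3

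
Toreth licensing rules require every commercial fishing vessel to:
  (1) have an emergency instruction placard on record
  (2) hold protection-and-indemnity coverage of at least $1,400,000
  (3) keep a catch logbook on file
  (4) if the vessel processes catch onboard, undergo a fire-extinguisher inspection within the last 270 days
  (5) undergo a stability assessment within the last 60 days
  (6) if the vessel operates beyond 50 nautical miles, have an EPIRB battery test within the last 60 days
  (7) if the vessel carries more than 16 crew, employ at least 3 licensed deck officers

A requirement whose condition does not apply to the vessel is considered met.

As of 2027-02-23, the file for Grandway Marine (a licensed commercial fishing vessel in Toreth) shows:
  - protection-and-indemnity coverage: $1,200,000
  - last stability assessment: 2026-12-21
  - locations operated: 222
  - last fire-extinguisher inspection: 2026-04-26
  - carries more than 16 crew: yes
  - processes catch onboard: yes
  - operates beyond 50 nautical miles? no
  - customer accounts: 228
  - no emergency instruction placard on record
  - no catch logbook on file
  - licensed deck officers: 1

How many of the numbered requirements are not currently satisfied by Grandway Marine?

6

1. emergency instruction placard absent → not met
2. protection-and-indemnity coverage $1,200,000 < $1,400,000 → not met
3. catch logbook absent → not met
4. condition 'processes catch onboard' holds; fire-extinguisher inspection 303 days ago vs limit 270 → not met
5. stability assessment 64 days ago vs limit 60 → not met
6. condition 'operates beyond 50 nautical miles' does not hold → requirement n/a → met
7. condition 'carries more than 16 crew' holds; licensed deck officers 1 < 3 → not met
Not met: 6 of 7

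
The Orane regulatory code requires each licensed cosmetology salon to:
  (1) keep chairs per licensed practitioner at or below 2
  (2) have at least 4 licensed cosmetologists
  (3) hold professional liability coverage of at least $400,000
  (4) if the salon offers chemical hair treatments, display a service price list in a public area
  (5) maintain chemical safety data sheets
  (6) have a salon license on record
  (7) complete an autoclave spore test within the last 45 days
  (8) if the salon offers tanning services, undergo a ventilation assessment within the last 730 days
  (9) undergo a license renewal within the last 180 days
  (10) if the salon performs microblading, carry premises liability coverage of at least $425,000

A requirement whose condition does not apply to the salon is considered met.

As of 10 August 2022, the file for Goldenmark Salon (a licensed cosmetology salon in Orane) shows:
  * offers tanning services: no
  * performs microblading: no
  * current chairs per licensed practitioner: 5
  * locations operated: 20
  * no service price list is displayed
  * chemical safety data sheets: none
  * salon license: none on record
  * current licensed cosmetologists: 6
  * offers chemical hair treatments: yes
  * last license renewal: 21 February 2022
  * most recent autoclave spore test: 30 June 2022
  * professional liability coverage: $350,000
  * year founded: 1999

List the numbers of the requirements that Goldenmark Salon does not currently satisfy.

1. chairs per licensed practitioner 5 > 2 → not met
2. licensed cosmetologists 6 ≥ 4 → met
3. professional liability coverage $350,000 < $400,000 → not met
4. condition 'offers chemical hair treatments' holds; service price list absent → not met
5. chemical safety data sheets absent → not met
6. salon license absent → not met
7. autoclave spore test 41 days ago vs limit 45 → met
8. condition 'offers tanning services' does not hold → requirement n/a → met
9. license renewal 170 days ago vs limit 180 → met
10. condition 'performs microblading' does not hold → requirement n/a → met
Not met: 1, 3, 4, 5, 6

1, 3, 4, 5, 6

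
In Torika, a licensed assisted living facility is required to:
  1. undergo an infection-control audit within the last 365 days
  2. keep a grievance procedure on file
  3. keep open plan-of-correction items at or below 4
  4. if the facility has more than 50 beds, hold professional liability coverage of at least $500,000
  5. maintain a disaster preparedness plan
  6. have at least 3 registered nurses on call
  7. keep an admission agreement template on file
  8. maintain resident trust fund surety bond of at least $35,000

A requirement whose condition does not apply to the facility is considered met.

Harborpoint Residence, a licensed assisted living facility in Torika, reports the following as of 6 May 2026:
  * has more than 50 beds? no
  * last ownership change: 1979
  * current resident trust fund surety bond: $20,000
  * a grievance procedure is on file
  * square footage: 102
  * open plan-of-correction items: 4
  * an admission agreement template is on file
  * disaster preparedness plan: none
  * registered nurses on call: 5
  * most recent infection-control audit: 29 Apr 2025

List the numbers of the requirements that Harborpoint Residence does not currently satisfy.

1, 5, 8

1. infection-control audit 372 days ago vs limit 365 → not met
2. grievance procedure present → met
3. open plan-of-correction items 4 ≤ 4 → met
4. condition 'has more than 50 beds' does not hold → requirement n/a → met
5. disaster preparedness plan absent → not met
6. registered nurses on call 5 ≥ 3 → met
7. admission agreement template present → met
8. resident trust fund surety bond $20,000 < $35,000 → not met
Not met: 1, 5, 8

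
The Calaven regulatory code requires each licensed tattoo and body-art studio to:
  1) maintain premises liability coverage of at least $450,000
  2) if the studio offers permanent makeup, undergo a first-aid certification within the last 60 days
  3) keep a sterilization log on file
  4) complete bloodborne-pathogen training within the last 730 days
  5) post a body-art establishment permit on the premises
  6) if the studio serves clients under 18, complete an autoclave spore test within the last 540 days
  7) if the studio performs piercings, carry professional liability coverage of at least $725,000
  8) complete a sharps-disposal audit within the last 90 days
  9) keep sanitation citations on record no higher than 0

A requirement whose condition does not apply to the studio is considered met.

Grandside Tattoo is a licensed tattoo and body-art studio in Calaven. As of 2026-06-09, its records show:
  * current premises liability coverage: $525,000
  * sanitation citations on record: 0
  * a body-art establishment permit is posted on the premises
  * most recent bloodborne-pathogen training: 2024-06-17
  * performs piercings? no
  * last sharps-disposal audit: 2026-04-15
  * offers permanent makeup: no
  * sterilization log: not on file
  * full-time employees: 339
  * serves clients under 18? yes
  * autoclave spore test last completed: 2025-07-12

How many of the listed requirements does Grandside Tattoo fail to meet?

1

1. premises liability coverage $525,000 ≥ $450,000 → met
2. condition 'offers permanent makeup' does not hold → requirement n/a → met
3. sterilization log absent → not met
4. bloodborne-pathogen training 722 days ago vs limit 730 → met
5. body-art establishment permit present → met
6. condition 'serves clients under 18' holds; autoclave spore test 332 days ago vs limit 540 → met
7. condition 'performs piercings' does not hold → requirement n/a → met
8. sharps-disposal audit 55 days ago vs limit 90 → met
9. sanitation citations on record 0 ≤ 0 → met
Not met: 1 of 9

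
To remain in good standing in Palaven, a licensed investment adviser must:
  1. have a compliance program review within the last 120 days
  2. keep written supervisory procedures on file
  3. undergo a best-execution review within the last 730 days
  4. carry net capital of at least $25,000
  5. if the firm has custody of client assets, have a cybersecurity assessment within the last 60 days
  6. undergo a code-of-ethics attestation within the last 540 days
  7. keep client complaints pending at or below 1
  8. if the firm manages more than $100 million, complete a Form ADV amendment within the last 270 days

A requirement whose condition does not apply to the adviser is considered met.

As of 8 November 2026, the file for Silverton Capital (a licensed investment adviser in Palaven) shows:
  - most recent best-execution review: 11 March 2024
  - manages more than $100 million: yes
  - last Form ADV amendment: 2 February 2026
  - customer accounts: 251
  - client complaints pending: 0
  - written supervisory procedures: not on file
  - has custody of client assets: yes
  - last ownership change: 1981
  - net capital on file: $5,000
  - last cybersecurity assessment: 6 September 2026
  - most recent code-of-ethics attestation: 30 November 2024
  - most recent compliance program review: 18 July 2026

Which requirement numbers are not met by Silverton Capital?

2, 3, 4, 5, 6, 8

1. compliance program review 113 days ago vs limit 120 → met
2. written supervisory procedures absent → not met
3. best-execution review 972 days ago vs limit 730 → not met
4. net capital $5,000 < $25,000 → not met
5. condition 'has custody of client assets' holds; cybersecurity assessment 63 days ago vs limit 60 → not met
6. code-of-ethics attestation 708 days ago vs limit 540 → not met
7. client complaints pending 0 ≤ 1 → met
8. condition 'manages more than $100 million' holds; Form ADV amendment 279 days ago vs limit 270 → not met
Not met: 2, 3, 4, 5, 6, 8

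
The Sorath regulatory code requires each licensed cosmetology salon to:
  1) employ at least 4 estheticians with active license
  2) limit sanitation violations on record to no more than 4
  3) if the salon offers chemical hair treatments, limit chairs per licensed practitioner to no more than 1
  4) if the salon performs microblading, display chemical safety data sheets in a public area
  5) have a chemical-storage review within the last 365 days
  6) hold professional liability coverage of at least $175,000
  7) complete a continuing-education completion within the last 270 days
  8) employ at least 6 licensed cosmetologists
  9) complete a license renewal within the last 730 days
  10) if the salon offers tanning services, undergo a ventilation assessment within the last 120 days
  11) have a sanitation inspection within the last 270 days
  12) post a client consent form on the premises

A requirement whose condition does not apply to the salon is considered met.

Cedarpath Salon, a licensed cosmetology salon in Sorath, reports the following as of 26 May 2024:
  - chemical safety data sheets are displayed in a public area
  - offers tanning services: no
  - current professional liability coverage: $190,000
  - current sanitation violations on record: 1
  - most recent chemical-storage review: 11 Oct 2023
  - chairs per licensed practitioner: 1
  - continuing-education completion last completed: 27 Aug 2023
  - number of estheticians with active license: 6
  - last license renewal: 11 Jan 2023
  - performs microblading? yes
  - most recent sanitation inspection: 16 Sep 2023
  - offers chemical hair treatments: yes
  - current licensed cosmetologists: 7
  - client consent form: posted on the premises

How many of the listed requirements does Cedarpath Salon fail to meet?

1. estheticians with active license 6 ≥ 4 → met
2. sanitation violations on record 1 ≤ 4 → met
3. condition 'offers chemical hair treatments' holds; chairs per licensed practitioner 1 ≤ 1 → met
4. condition 'performs microblading' holds; chemical safety data sheets present → met
5. chemical-storage review 228 days ago vs limit 365 → met
6. professional liability coverage $190,000 ≥ $175,000 → met
7. continuing-education completion 273 days ago vs limit 270 → not met
8. licensed cosmetologists 7 ≥ 6 → met
9. license renewal 501 days ago vs limit 730 → met
10. condition 'offers tanning services' does not hold → requirement n/a → met
11. sanitation inspection 253 days ago vs limit 270 → met
12. client consent form present → met
Not met: 1 of 12

1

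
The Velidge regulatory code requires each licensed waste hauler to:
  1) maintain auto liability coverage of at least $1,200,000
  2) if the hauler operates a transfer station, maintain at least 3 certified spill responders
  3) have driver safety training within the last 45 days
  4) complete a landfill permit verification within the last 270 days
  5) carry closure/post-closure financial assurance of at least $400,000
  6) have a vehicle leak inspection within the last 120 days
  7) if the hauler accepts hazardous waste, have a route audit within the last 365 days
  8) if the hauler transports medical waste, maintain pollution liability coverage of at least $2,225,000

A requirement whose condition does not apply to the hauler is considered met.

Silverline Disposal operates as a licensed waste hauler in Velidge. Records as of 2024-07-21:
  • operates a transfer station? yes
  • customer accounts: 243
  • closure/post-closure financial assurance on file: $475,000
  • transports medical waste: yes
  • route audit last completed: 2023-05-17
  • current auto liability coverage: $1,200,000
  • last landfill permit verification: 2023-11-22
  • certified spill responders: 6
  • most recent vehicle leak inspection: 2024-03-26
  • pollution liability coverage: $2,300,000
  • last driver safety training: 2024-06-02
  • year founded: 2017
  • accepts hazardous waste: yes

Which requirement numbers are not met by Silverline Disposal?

3, 7

1. auto liability coverage $1,200,000 ≥ $1,200,000 → met
2. condition 'operates a transfer station' holds; certified spill responders 6 ≥ 3 → met
3. driver safety training 49 days ago vs limit 45 → not met
4. landfill permit verification 242 days ago vs limit 270 → met
5. closure/post-closure financial assurance $475,000 ≥ $400,000 → met
6. vehicle leak inspection 117 days ago vs limit 120 → met
7. condition 'accepts hazardous waste' holds; route audit 431 days ago vs limit 365 → not met
8. condition 'transports medical waste' holds; pollution liability coverage $2,300,000 ≥ $2,225,000 → met
Not met: 3, 7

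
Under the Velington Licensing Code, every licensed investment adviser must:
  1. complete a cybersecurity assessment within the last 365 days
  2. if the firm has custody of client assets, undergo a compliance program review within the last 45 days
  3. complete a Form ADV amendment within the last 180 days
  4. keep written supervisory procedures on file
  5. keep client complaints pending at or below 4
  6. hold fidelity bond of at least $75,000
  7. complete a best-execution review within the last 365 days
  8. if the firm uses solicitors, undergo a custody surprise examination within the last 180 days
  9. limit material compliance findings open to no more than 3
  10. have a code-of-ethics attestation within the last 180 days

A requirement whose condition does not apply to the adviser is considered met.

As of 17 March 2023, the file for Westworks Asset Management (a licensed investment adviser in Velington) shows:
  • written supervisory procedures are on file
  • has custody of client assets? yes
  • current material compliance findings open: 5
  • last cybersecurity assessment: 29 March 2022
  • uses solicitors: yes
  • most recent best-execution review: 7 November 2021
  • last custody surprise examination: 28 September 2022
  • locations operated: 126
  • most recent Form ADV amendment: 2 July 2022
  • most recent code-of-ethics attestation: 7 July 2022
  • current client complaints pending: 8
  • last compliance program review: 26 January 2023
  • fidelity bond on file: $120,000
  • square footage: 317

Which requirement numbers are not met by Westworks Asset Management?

1. cybersecurity assessment 353 days ago vs limit 365 → met
2. condition 'has custody of client assets' holds; compliance program review 50 days ago vs limit 45 → not met
3. Form ADV amendment 258 days ago vs limit 180 → not met
4. written supervisory procedures present → met
5. client complaints pending 8 > 4 → not met
6. fidelity bond $120,000 ≥ $75,000 → met
7. best-execution review 495 days ago vs limit 365 → not met
8. condition 'uses solicitors' holds; custody surprise examination 170 days ago vs limit 180 → met
9. material compliance findings open 5 > 3 → not met
10. code-of-ethics attestation 253 days ago vs limit 180 → not met
Not met: 2, 3, 5, 7, 9, 10

2, 3, 5, 7, 9, 10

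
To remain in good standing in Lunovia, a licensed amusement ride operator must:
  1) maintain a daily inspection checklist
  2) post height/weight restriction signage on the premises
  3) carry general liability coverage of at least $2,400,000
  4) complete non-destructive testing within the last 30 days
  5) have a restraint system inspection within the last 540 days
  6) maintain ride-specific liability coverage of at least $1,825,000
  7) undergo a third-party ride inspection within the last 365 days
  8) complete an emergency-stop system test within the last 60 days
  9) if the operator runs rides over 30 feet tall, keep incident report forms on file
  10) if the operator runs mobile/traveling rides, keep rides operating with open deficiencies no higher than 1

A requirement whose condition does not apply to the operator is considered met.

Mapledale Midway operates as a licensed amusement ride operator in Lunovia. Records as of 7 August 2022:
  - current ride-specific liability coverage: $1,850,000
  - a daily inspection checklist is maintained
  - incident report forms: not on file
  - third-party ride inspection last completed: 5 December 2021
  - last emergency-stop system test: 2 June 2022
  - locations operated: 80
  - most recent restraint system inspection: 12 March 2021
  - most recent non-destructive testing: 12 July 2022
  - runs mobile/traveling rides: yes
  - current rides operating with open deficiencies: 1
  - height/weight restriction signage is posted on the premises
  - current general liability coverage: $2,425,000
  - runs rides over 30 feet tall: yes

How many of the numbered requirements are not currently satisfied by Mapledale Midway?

1. daily inspection checklist present → met
2. height/weight restriction signage present → met
3. general liability coverage $2,425,000 ≥ $2,400,000 → met
4. non-destructive testing 26 days ago vs limit 30 → met
5. restraint system inspection 513 days ago vs limit 540 → met
6. ride-specific liability coverage $1,850,000 ≥ $1,825,000 → met
7. third-party ride inspection 245 days ago vs limit 365 → met
8. emergency-stop system test 66 days ago vs limit 60 → not met
9. condition 'runs rides over 30 feet tall' holds; incident report forms absent → not met
10. condition 'runs mobile/traveling rides' holds; rides operating with open deficiencies 1 ≤ 1 → met
Not met: 2 of 10

2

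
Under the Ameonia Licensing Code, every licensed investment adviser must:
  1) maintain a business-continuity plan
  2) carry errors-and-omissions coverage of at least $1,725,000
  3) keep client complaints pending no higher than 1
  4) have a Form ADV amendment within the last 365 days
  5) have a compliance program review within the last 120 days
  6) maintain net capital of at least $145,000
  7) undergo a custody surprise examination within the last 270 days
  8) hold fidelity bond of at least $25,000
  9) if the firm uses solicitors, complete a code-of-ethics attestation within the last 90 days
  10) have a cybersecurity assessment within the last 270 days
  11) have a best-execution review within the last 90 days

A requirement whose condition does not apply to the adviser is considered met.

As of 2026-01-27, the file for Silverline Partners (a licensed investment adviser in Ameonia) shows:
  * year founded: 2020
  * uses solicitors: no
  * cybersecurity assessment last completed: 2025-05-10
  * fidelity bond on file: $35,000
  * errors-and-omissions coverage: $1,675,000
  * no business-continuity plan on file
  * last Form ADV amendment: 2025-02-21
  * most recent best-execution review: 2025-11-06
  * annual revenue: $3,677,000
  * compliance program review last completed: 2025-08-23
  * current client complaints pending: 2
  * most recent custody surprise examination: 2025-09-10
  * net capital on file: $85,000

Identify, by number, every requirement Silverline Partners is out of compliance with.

1. business-continuity plan absent → not met
2. errors-and-omissions coverage $1,675,000 < $1,725,000 → not met
3. client complaints pending 2 > 1 → not met
4. Form ADV amendment 340 days ago vs limit 365 → met
5. compliance program review 157 days ago vs limit 120 → not met
6. net capital $85,000 < $145,000 → not met
7. custody surprise examination 139 days ago vs limit 270 → met
8. fidelity bond $35,000 ≥ $25,000 → met
9. condition 'uses solicitors' does not hold → requirement n/a → met
10. cybersecurity assessment 262 days ago vs limit 270 → met
11. best-execution review 82 days ago vs limit 90 → met
Not met: 1, 2, 3, 5, 6

1, 2, 3, 5, 6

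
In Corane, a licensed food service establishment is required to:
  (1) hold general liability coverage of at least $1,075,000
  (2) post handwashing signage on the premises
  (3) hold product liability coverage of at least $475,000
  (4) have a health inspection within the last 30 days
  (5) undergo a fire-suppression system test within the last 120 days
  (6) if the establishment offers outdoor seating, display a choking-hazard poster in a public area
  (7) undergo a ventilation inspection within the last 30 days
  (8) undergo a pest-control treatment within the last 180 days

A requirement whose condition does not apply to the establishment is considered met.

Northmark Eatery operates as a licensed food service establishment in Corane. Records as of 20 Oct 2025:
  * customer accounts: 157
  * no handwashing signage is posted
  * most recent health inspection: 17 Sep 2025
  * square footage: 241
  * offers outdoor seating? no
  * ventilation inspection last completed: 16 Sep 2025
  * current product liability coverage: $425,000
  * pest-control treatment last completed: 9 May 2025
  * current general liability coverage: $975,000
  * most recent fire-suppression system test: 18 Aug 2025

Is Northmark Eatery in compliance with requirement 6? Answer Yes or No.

Yes

6. condition 'offers outdoor seating' does not hold → requirement n/a → met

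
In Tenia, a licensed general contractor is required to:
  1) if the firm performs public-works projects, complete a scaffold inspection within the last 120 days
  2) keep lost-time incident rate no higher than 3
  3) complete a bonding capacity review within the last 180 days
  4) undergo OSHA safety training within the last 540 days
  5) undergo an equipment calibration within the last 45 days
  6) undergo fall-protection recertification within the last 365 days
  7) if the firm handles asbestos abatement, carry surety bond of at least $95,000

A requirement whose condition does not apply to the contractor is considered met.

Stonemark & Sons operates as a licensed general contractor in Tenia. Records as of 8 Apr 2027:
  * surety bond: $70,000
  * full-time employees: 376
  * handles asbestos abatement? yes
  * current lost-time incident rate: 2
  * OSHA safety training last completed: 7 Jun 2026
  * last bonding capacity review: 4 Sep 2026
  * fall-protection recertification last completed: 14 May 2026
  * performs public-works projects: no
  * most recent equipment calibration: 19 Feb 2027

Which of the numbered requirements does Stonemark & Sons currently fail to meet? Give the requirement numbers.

3, 5, 7

1. condition 'performs public-works projects' does not hold → requirement n/a → met
2. lost-time incident rate 2 ≤ 3 → met
3. bonding capacity review 216 days ago vs limit 180 → not met
4. OSHA safety training 305 days ago vs limit 540 → met
5. equipment calibration 48 days ago vs limit 45 → not met
6. fall-protection recertification 329 days ago vs limit 365 → met
7. condition 'handles asbestos abatement' holds; surety bond $70,000 < $95,000 → not met
Not met: 3, 5, 7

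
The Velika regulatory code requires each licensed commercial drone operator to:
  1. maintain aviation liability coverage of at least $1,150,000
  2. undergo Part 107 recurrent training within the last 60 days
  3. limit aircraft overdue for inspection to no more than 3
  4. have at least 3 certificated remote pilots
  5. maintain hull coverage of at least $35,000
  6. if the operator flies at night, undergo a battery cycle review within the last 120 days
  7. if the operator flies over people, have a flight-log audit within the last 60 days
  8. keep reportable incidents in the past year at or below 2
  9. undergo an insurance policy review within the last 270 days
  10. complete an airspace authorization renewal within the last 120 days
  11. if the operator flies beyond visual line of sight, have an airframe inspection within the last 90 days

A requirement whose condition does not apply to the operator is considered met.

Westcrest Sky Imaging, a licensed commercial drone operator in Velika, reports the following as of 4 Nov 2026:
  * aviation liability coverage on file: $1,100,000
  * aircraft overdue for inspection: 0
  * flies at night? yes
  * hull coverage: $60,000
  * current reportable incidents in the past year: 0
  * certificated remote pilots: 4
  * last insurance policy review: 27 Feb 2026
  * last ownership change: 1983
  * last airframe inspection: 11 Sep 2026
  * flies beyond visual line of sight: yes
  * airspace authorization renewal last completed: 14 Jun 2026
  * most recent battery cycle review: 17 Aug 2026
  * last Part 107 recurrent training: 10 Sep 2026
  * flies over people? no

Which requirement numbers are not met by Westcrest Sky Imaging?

1. aviation liability coverage $1,100,000 < $1,150,000 → not met
2. Part 107 recurrent training 55 days ago vs limit 60 → met
3. aircraft overdue for inspection 0 ≤ 3 → met
4. certificated remote pilots 4 ≥ 3 → met
5. hull coverage $60,000 ≥ $35,000 → met
6. condition 'flies at night' holds; battery cycle review 79 days ago vs limit 120 → met
7. condition 'flies over people' does not hold → requirement n/a → met
8. reportable incidents in the past year 0 ≤ 2 → met
9. insurance policy review 250 days ago vs limit 270 → met
10. airspace authorization renewal 143 days ago vs limit 120 → not met
11. condition 'flies beyond visual line of sight' holds; airframe inspection 54 days ago vs limit 90 → met
Not met: 1, 10

1, 10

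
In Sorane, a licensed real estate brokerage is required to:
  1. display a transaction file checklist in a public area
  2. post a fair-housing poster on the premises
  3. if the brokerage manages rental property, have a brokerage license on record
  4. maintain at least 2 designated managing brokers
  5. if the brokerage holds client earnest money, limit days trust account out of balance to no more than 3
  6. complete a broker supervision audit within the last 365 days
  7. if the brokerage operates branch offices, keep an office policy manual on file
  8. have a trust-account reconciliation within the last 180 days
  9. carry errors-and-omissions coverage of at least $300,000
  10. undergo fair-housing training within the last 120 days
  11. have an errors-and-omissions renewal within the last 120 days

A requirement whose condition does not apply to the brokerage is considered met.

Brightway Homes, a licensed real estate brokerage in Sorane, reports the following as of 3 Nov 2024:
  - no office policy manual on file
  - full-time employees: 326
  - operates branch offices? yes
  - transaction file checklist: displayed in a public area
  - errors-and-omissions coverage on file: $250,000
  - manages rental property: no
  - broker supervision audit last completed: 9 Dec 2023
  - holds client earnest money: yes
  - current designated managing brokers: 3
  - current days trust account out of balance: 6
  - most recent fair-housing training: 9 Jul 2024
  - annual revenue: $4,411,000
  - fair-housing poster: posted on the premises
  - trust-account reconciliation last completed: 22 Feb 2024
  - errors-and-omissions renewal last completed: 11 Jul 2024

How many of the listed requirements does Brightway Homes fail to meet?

4

1. transaction file checklist present → met
2. fair-housing poster present → met
3. condition 'manages rental property' does not hold → requirement n/a → met
4. designated managing brokers 3 ≥ 2 → met
5. condition 'holds client earnest money' holds; days trust account out of balance 6 > 3 → not met
6. broker supervision audit 330 days ago vs limit 365 → met
7. condition 'operates branch offices' holds; office policy manual absent → not met
8. trust-account reconciliation 255 days ago vs limit 180 → not met
9. errors-and-omissions coverage $250,000 < $300,000 → not met
10. fair-housing training 117 days ago vs limit 120 → met
11. errors-and-omissions renewal 115 days ago vs limit 120 → met
Not met: 4 of 11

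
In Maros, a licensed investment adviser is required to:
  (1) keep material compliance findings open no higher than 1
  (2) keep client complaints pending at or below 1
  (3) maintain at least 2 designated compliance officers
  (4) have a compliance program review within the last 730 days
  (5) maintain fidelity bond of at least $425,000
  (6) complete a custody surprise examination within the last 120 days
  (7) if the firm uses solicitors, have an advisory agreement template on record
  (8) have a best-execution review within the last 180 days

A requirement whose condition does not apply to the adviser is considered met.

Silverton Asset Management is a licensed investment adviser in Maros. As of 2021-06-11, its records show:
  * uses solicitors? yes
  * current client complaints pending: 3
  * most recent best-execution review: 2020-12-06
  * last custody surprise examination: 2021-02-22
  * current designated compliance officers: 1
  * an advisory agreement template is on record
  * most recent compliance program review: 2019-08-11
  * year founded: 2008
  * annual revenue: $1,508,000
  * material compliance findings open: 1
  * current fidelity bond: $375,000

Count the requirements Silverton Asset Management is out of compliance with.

1. material compliance findings open 1 ≤ 1 → met
2. client complaints pending 3 > 1 → not met
3. designated compliance officers 1 < 2 → not met
4. compliance program review 670 days ago vs limit 730 → met
5. fidelity bond $375,000 < $425,000 → not met
6. custody surprise examination 109 days ago vs limit 120 → met
7. condition 'uses solicitors' holds; advisory agreement template present → met
8. best-execution review 187 days ago vs limit 180 → not met
Not met: 4 of 8

4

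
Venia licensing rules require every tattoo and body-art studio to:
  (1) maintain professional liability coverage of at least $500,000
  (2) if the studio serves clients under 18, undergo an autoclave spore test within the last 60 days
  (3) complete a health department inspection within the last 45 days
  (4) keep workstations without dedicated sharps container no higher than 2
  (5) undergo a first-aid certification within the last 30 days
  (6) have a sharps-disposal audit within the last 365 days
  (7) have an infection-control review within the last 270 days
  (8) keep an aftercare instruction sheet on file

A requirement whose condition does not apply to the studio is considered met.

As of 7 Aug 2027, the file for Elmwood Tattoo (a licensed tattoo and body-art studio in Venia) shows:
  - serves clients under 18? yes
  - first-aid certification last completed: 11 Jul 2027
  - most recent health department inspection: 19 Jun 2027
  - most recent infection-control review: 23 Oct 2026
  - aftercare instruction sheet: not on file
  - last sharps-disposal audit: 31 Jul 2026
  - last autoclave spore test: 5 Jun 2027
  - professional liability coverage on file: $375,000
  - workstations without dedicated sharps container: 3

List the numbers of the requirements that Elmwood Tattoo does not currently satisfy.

1, 2, 3, 4, 6, 7, 8

1. professional liability coverage $375,000 < $500,000 → not met
2. condition 'serves clients under 18' holds; autoclave spore test 63 days ago vs limit 60 → not met
3. health department inspection 49 days ago vs limit 45 → not met
4. workstations without dedicated sharps container 3 > 2 → not met
5. first-aid certification 27 days ago vs limit 30 → met
6. sharps-disposal audit 372 days ago vs limit 365 → not met
7. infection-control review 288 days ago vs limit 270 → not met
8. aftercare instruction sheet absent → not met
Not met: 1, 2, 3, 4, 6, 7, 8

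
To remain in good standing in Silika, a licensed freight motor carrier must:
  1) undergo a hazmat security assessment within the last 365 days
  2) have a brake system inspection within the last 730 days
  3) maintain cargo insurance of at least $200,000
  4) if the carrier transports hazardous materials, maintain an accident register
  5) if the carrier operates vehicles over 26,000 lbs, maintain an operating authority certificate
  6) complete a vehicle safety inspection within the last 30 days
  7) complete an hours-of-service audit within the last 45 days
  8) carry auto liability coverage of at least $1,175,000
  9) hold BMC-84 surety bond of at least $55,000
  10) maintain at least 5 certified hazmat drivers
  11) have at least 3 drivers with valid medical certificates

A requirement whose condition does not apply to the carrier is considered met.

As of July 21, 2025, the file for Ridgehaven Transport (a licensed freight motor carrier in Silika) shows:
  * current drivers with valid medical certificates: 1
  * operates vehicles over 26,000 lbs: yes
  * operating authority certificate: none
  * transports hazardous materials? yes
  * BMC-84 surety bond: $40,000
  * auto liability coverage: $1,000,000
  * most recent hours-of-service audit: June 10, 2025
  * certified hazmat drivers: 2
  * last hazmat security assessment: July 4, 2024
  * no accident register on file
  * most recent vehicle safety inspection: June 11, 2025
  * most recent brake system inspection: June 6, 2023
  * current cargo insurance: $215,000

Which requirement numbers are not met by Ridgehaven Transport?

1, 2, 4, 5, 6, 8, 9, 10, 11

1. hazmat security assessment 382 days ago vs limit 365 → not met
2. brake system inspection 776 days ago vs limit 730 → not met
3. cargo insurance $215,000 ≥ $200,000 → met
4. condition 'transports hazardous materials' holds; accident register absent → not met
5. condition 'operates vehicles over 26,000 lbs' holds; operating authority certificate absent → not met
6. vehicle safety inspection 40 days ago vs limit 30 → not met
7. hours-of-service audit 41 days ago vs limit 45 → met
8. auto liability coverage $1,000,000 < $1,175,000 → not met
9. BMC-84 surety bond $40,000 < $55,000 → not met
10. certified hazmat drivers 2 < 5 → not met
11. drivers with valid medical certificates 1 < 3 → not met
Not met: 1, 2, 4, 5, 6, 8, 9, 10, 11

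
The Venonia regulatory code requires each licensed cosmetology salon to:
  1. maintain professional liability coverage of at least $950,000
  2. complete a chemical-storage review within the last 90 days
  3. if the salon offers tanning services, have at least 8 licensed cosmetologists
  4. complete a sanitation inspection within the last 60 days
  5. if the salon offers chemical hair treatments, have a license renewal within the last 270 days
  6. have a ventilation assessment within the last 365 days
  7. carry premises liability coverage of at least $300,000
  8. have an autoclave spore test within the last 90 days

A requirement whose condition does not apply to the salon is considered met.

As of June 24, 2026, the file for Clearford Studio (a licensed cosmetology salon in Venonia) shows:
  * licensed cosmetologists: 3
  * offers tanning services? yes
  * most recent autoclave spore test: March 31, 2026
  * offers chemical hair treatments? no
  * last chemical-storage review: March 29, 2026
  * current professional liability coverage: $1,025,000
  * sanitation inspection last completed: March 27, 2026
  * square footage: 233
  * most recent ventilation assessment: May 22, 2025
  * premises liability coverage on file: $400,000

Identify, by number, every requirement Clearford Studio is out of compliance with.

1. professional liability coverage $1,025,000 ≥ $950,000 → met
2. chemical-storage review 87 days ago vs limit 90 → met
3. condition 'offers tanning services' holds; licensed cosmetologists 3 < 8 → not met
4. sanitation inspection 89 days ago vs limit 60 → not met
5. condition 'offers chemical hair treatments' does not hold → requirement n/a → met
6. ventilation assessment 398 days ago vs limit 365 → not met
7. premises liability coverage $400,000 ≥ $300,000 → met
8. autoclave spore test 85 days ago vs limit 90 → met
Not met: 3, 4, 6

3, 4, 6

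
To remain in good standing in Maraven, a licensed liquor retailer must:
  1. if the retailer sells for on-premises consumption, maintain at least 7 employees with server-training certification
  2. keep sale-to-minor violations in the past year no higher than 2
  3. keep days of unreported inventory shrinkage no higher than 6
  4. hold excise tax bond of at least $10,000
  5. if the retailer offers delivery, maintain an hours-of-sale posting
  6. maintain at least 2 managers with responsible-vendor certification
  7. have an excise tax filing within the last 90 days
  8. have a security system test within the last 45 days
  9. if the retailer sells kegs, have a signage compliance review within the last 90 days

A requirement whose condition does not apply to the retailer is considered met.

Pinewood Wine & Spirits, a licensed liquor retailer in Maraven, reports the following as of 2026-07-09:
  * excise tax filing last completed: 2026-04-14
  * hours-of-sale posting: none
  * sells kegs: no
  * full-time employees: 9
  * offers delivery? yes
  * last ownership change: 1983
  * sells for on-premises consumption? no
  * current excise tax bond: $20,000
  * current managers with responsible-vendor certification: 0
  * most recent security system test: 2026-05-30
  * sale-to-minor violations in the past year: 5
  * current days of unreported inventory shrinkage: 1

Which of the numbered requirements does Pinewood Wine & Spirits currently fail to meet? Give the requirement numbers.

1. condition 'sells for on-premises consumption' does not hold → requirement n/a → met
2. sale-to-minor violations in the past year 5 > 2 → not met
3. days of unreported inventory shrinkage 1 ≤ 6 → met
4. excise tax bond $20,000 ≥ $10,000 → met
5. condition 'offers delivery' holds; hours-of-sale posting absent → not met
6. managers with responsible-vendor certification 0 < 2 → not met
7. excise tax filing 86 days ago vs limit 90 → met
8. security system test 40 days ago vs limit 45 → met
9. condition 'sells kegs' does not hold → requirement n/a → met
Not met: 2, 5, 6

2, 5, 6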